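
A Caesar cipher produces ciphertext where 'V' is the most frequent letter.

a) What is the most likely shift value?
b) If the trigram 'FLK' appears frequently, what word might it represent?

Step 1: In English, 'E' is the most frequent letter (12.7%).
Step 2: The most frequent ciphertext letter is 'V' (position 21).
Step 3: Shift = (21 - 4) mod 26 = 17.
Step 4: Decrypt 'FLK' by shifting back 17:
  F -> O
  L -> U
  K -> T
Step 5: 'FLK' decrypts to 'OUT'.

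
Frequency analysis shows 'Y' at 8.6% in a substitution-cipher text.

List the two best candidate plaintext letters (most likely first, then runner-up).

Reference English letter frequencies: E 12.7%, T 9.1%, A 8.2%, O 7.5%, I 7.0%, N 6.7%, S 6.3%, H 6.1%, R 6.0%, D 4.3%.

Step 1: Observed frequency of 'Y' is 8.6%.
Step 2: Compute distances to each reference frequency and sort:
  A (8.2%): difference = 0.4% <-- BEST
  T (9.1%): difference = 0.5% <-- RUNNER-UP
  O (7.5%): difference = 1.1%
  I (7.0%): difference = 1.6%
  N (6.7%): difference = 1.9%
Step 3: Most likely is 'A' (8.2%, diff 0.4%); second most likely is 'T' (9.1%, diff 0.5%).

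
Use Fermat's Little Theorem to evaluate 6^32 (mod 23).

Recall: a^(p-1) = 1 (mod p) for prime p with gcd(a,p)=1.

Step 1: Since 23 is prime, by Fermat's Little Theorem: 6^22 = 1 (mod 23).
Step 2: Reduce exponent: 32 mod 22 = 10.
Step 3: So 6^32 = 6^10 (mod 23).
Step 4: 6^10 mod 23 = 4.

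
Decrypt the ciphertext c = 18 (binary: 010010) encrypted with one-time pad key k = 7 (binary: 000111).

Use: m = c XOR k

Step 1: XOR ciphertext with key:
  Ciphertext: 010010
  Key:        000111
  XOR:        010101
Step 2: Plaintext = 010101 = 21 in decimal.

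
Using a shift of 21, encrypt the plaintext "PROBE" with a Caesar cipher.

Step 1: For each letter, shift forward by 21 positions (mod 26).
  P (position 15) -> position (15+21) mod 26 = 10 -> K
  R (position 17) -> position (17+21) mod 26 = 12 -> M
  O (position 14) -> position (14+21) mod 26 = 9 -> J
  B (position 1) -> position (1+21) mod 26 = 22 -> W
  E (position 4) -> position (4+21) mod 26 = 25 -> Z
Result: KMJWZ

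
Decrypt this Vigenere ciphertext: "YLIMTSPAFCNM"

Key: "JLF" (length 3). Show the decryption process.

Step 1: Key 'JLF' has length 3. Extended key: JLFJLFJLFJLF
Step 2: Decrypt each position:
  Y(24) - J(9) = 15 = P
  L(11) - L(11) = 0 = A
  I(8) - F(5) = 3 = D
  M(12) - J(9) = 3 = D
  T(19) - L(11) = 8 = I
  S(18) - F(5) = 13 = N
  P(15) - J(9) = 6 = G
  A(0) - L(11) = 15 = P
  F(5) - F(5) = 0 = A
  C(2) - J(9) = 19 = T
  N(13) - L(11) = 2 = C
  M(12) - F(5) = 7 = H
Plaintext: PADDINGPATCH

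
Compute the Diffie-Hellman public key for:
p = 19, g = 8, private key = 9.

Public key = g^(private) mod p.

Step 1: A = g^a mod p = 8^9 mod 19.
  8^1 mod 19 = 8
  8^2 mod 19 = (8 * 8) mod 19 = 7
  8^3 mod 19 = (7 * 8) mod 19 = 18
  8^4 mod 19 = (18 * 8) mod 19 = 11
  8^5 mod 19 = (11 * 8) mod 19 = 12
  8^6 mod 19 = (12 * 8) mod 19 = 1
  8^7 mod 19 = (1 * 8) mod 19 = 8
  8^8 mod 19 = (8 * 8) mod 19 = 7
  8^9 mod 19 = (7 * 8) mod 19 = 18
Result: A = 18.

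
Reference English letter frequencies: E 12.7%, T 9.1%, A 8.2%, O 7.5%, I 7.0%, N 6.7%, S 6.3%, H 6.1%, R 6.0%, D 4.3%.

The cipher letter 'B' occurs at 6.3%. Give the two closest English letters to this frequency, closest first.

Step 1: Observed frequency of 'B' is 6.3%.
Step 2: Compute distances to each reference frequency and sort:
  S (6.3%): difference = 0.0% <-- BEST
  H (6.1%): difference = 0.2% <-- RUNNER-UP
  R (6.0%): difference = 0.3%
  N (6.7%): difference = 0.4%
  I (7.0%): difference = 0.7%
Step 3: Most likely is 'S' (6.3%, diff 0.0%); second most likely is 'H' (6.1%, diff 0.2%).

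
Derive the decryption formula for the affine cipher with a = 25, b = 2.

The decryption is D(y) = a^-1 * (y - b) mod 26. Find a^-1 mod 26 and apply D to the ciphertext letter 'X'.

Step 1: Find a^-1, the modular inverse of 25 mod 26.
Step 2: We need 25 * a^-1 = 1 (mod 26).
Step 3: 25 * 25 = 625 = 24 * 26 + 1, so a^-1 = 25.
Step 4: D(y) = 25(y - 2) mod 26.
Step 5: Apply to 'X' (y = 23): D(23) = 25 * (23 - 2) mod 26 = 25 * 21 mod 26 = 5 -> 'F'.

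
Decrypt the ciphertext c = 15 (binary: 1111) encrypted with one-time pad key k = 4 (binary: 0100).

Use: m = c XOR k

Step 1: XOR ciphertext with key:
  Ciphertext: 1111
  Key:        0100
  XOR:        1011
Step 2: Plaintext = 1011 = 11 in decimal.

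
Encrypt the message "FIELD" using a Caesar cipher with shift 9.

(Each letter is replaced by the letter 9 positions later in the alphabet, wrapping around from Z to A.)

Step 1: For each letter, shift forward by 9 positions (mod 26).
  F (position 5) -> position (5+9) mod 26 = 14 -> O
  I (position 8) -> position (8+9) mod 26 = 17 -> R
  E (position 4) -> position (4+9) mod 26 = 13 -> N
  L (position 11) -> position (11+9) mod 26 = 20 -> U
  D (position 3) -> position (3+9) mod 26 = 12 -> M
Result: ORNUM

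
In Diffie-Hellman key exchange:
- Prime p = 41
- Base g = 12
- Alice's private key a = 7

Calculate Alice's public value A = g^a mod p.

Step 1: A = g^a mod p = 12^7 mod 41.
  12^1 mod 41 = 12
  12^2 mod 41 = (12 * 12) mod 41 = 21
  12^3 mod 41 = (21 * 12) mod 41 = 6
  12^4 mod 41 = (6 * 12) mod 41 = 31
  12^5 mod 41 = (31 * 12) mod 41 = 3
  12^6 mod 41 = (3 * 12) mod 41 = 36
  12^7 mod 41 = (36 * 12) mod 41 = 22
Result: A = 22.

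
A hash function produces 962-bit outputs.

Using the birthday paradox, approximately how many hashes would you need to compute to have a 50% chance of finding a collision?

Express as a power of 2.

Step 1: The birthday paradox gives collision probability ~50% after sqrt(2^n) = 2^(n/2) hashes.
Step 2: For 962-bit output: 2^(962/2) = 2^481.
Step 3: Approximately 2^481 hash computations needed.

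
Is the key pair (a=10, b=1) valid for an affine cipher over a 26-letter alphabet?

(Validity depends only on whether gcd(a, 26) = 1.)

Step 1: Compute gcd(10, 26).
Step 2: gcd(10, 26) = 2.
Since gcd = 2 != 1, 10 shares a common factor with 26, so it cannot be used.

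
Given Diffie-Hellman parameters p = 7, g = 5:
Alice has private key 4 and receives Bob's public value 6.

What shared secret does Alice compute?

Step 1: s = B^a mod p = 6^4 mod 7.
  6^1 mod 7 = 6
  6^2 mod 7 = (6 * 6) mod 7 = 1
  6^3 mod 7 = (1 * 6) mod 7 = 6
  6^4 mod 7 = (6 * 6) mod 7 = 1
Result: shared secret = 1.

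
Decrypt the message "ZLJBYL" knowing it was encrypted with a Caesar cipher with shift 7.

Step 1: Reverse the shift by subtracting 7 from each letter position.
  Z (position 25) -> position (25-7) mod 26 = 18 -> S
  L (position 11) -> position (11-7) mod 26 = 4 -> E
  J (position 9) -> position (9-7) mod 26 = 2 -> C
  B (position 1) -> position (1-7) mod 26 = 20 -> U
  Y (position 24) -> position (24-7) mod 26 = 17 -> R
  L (position 11) -> position (11-7) mod 26 = 4 -> E
Decrypted message: SECURE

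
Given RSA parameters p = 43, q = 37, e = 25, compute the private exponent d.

Step 1: n = 43 * 37 = 1591.
Step 2: phi(n) = 42 * 36 = 1512.
Step 3: Find d such that 25 * d = 1 (mod 1512).
Step 4: d = 25^(-1) mod 1512 = 121.
Verification: 25 * 121 = 3025 = 2 * 1512 + 1.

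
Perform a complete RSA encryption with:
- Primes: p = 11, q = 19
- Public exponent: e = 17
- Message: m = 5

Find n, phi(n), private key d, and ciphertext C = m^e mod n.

Step 1: n = 11 * 19 = 209.
Step 2: phi(n) = (11-1)(19-1) = 10 * 18 = 180.
Step 3: Find d = 17^(-1) mod 180 = 53.
  Verify: 17 * 53 = 901 = 1 (mod 180).
Step 4: C = 5^17 mod 209 = 80.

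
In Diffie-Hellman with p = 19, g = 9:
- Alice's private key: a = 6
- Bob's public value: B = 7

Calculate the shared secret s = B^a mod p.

Step 1: s = B^a mod p = 7^6 mod 19.
  7^1 mod 19 = 7
  7^2 mod 19 = (7 * 7) mod 19 = 11
  7^3 mod 19 = (11 * 7) mod 19 = 1
  7^4 mod 19 = (1 * 7) mod 19 = 7
  7^5 mod 19 = (7 * 7) mod 19 = 11
  7^6 mod 19 = (11 * 7) mod 19 = 1
Result: shared secret = 1.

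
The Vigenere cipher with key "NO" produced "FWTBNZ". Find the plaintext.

Step 1: Extend key: NONONO
Step 2: Decrypt each letter (c - k) mod 26:
  F(5) - N(13) = (5-13) mod 26 = 18 = S
  W(22) - O(14) = (22-14) mod 26 = 8 = I
  T(19) - N(13) = (19-13) mod 26 = 6 = G
  B(1) - O(14) = (1-14) mod 26 = 13 = N
  N(13) - N(13) = (13-13) mod 26 = 0 = A
  Z(25) - O(14) = (25-14) mod 26 = 11 = L
Plaintext: SIGNAL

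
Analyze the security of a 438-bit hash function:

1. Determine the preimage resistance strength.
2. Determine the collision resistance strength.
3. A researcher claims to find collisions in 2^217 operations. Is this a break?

Step 1: Preimage resistance requires brute-force of 2^438 operations.
Step 2: Collision resistance (birthday bound) = 2^(438/2) = 2^219.
Step 3: The claimed attack costs 2^217 operations.
Step 4: Since 2^217 < 2^219, the claimed attack beats the generic birthday bound, so collision resistance is broken.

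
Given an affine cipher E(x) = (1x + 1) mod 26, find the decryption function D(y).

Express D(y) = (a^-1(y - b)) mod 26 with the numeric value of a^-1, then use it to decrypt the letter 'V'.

Step 1: Find a^-1, the modular inverse of 1 mod 26.
Step 2: We need 1 * a^-1 = 1 (mod 26).
Step 3: 1 * 1 = 1 = 0 * 26 + 1, so a^-1 = 1.
Step 4: D(y) = 1(y - 1) mod 26.
Step 5: Apply to 'V' (y = 21): D(21) = 1 * (21 - 1) mod 26 = 1 * 20 mod 26 = 20 -> 'U'.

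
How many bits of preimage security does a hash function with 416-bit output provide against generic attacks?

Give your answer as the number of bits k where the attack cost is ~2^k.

Step 1: The hash has a 416-bit output.
Step 2: Preimage resistance means: given a digest h(x), it should be infeasible to find any input that hashes to it.
With a 416-bit output there are 2^416 possible digests, so a generic brute-force preimage search costs about 2^416 evaluations.
Step 3: Security level = 416 bits.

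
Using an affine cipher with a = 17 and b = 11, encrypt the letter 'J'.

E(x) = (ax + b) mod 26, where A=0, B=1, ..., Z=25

Step 1: Convert 'J' to number: x = 9.
Step 2: E(9) = (17 * 9 + 11) mod 26 = 164 mod 26 = 8.
Step 3: Convert 8 back to letter: I.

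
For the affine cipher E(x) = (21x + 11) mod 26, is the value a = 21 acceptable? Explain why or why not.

Step 1: Compute gcd(21, 26).
Step 2: gcd(21, 26) = 1.
Since gcd = 1, 21 is coprime with 26, so it is a valid key.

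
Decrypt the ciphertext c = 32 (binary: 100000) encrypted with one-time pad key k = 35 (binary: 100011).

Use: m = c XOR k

Step 1: XOR ciphertext with key:
  Ciphertext: 100000
  Key:        100011
  XOR:        000011
Step 2: Plaintext = 000011 = 3 in decimal.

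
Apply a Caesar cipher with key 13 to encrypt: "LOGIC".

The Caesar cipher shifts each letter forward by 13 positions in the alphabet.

Step 1: For each letter, shift forward by 13 positions (mod 26).
  L (position 11) -> position (11+13) mod 26 = 24 -> Y
  O (position 14) -> position (14+13) mod 26 = 1 -> B
  G (position 6) -> position (6+13) mod 26 = 19 -> T
  I (position 8) -> position (8+13) mod 26 = 21 -> V
  C (position 2) -> position (2+13) mod 26 = 15 -> P
Result: YBTVP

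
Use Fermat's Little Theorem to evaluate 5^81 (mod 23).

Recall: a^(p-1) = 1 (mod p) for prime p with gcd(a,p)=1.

Step 1: Since 23 is prime, by Fermat's Little Theorem: 5^22 = 1 (mod 23).
Step 2: Reduce exponent: 81 mod 22 = 15.
Step 3: So 5^81 = 5^15 (mod 23).
Step 4: 5^15 mod 23 = 19.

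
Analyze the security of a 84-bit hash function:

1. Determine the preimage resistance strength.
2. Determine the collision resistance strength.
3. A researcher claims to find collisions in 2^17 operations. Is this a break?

Step 1: Preimage resistance requires brute-force of 2^84 operations.
Step 2: Collision resistance (birthday bound) = 2^(84/2) = 2^42.
Step 3: The claimed attack costs 2^17 operations.
Step 4: Since 2^17 < 2^42, the claimed attack beats the generic birthday bound, so collision resistance is broken.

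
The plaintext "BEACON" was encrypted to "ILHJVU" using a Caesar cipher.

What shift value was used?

Step 1: Compare first letters: B (position 1) -> I (position 8).
Step 2: Shift = (8 - 1) mod 26 = 7.
The shift value is 7.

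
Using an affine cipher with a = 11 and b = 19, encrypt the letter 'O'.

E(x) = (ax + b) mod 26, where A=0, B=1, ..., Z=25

Step 1: Convert 'O' to number: x = 14.
Step 2: E(14) = (11 * 14 + 19) mod 26 = 173 mod 26 = 17.
Step 3: Convert 17 back to letter: R.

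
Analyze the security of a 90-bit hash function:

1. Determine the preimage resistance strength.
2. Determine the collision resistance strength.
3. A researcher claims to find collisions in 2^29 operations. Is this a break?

Step 1: Preimage resistance requires brute-force of 2^90 operations.
Step 2: Collision resistance (birthday bound) = 2^(90/2) = 2^45.
Step 3: The claimed attack costs 2^29 operations.
Step 4: Since 2^29 < 2^45, the claimed attack beats the generic birthday bound, so collision resistance is broken.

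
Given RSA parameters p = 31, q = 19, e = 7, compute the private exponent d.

Step 1: n = 31 * 19 = 589.
Step 2: phi(n) = 30 * 18 = 540.
Step 3: Find d such that 7 * d = 1 (mod 540).
Step 4: d = 7^(-1) mod 540 = 463.
Verification: 7 * 463 = 3241 = 6 * 540 + 1.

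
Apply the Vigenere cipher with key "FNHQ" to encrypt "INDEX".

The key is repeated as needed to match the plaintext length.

Step 1: Repeat key to match plaintext length:
  Plaintext: INDEX
  Key:       FNHQF
Step 2: Encrypt each letter:
  I(8) + F(5) = (8+5) mod 26 = 13 = N
  N(13) + N(13) = (13+13) mod 26 = 0 = A
  D(3) + H(7) = (3+7) mod 26 = 10 = K
  E(4) + Q(16) = (4+16) mod 26 = 20 = U
  X(23) + F(5) = (23+5) mod 26 = 2 = C
Ciphertext: NAKUC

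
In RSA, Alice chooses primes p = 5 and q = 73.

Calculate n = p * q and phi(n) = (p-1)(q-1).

Step 1: n = p * q = 5 * 73 = 365.
Step 2: phi(n) = (p-1)(q-1) = 4 * 72 = 288.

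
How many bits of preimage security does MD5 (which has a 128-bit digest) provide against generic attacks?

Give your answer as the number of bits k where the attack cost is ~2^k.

Step 1: The hash has a 128-bit output.
Step 2: Preimage resistance means: given a digest h(x), it should be infeasible to find any input that hashes to it.
With a 128-bit output there are 2^128 possible digests, so a generic brute-force preimage search costs about 2^128 evaluations.
Step 3: Security level = 128 bits.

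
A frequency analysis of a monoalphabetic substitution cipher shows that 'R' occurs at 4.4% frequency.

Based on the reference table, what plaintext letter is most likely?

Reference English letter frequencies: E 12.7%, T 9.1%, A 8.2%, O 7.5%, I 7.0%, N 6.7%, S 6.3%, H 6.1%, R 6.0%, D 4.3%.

Step 1: The observed frequency is 4.4%.
Step 2: Compare with English frequencies:
  E: 12.7% (difference: 8.3%)
  T: 9.1% (difference: 4.7%)
  A: 8.2% (difference: 3.8%)
  O: 7.5% (difference: 3.1%)
  I: 7.0% (difference: 2.6%)
  N: 6.7% (difference: 2.3%)
  S: 6.3% (difference: 1.9%)
  H: 6.1% (difference: 1.7%)
  R: 6.0% (difference: 1.6%)
  D: 4.3% (difference: 0.1%) <-- closest
Step 3: 'R' most likely represents 'D' (frequency 4.3%).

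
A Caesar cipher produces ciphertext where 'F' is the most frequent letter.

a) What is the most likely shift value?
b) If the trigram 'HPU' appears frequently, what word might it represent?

Step 1: In English, 'E' is the most frequent letter (12.7%).
Step 2: The most frequent ciphertext letter is 'F' (position 5).
Step 3: Shift = (5 - 4) mod 26 = 1.
Step 4: Decrypt 'HPU' by shifting back 1:
  H -> G
  P -> O
  U -> T
Step 5: 'HPU' decrypts to 'GOT'.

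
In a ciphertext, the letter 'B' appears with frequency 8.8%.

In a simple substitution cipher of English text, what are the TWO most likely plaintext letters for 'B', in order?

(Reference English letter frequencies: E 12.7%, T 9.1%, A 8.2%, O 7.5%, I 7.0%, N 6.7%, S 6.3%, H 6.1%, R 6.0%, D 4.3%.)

Step 1: Observed frequency of 'B' is 8.8%.
Step 2: Compute distances to each reference frequency and sort:
  T (9.1%): difference = 0.3% <-- BEST
  A (8.2%): difference = 0.6% <-- RUNNER-UP
  O (7.5%): difference = 1.3%
  I (7.0%): difference = 1.8%
  N (6.7%): difference = 2.1%
Step 3: Most likely is 'T' (9.1%, diff 0.3%); second most likely is 'A' (8.2%, diff 0.6%).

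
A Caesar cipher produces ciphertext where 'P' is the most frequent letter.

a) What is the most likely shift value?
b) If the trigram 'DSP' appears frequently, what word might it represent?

Step 1: In English, 'E' is the most frequent letter (12.7%).
Step 2: The most frequent ciphertext letter is 'P' (position 15).
Step 3: Shift = (15 - 4) mod 26 = 11.
Step 4: Decrypt 'DSP' by shifting back 11:
  D -> S
  S -> H
  P -> E
Step 5: 'DSP' decrypts to 'SHE'.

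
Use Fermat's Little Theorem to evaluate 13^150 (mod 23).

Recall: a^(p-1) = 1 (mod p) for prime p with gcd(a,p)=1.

Step 1: Since 23 is prime, by Fermat's Little Theorem: 13^22 = 1 (mod 23).
Step 2: Reduce exponent: 150 mod 22 = 18.
Step 3: So 13^150 = 13^18 (mod 23).
Step 4: 13^18 mod 23 = 9.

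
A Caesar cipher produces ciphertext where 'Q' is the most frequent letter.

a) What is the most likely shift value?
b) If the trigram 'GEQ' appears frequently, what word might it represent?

Step 1: In English, 'E' is the most frequent letter (12.7%).
Step 2: The most frequent ciphertext letter is 'Q' (position 16).
Step 3: Shift = (16 - 4) mod 26 = 12.
Step 4: Decrypt 'GEQ' by shifting back 12:
  G -> U
  E -> S
  Q -> E
Step 5: 'GEQ' decrypts to 'USE'.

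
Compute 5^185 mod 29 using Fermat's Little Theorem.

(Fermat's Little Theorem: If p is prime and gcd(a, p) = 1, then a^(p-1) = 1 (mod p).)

Step 1: Since 29 is prime, by Fermat's Little Theorem: 5^28 = 1 (mod 29).
Step 2: Reduce exponent: 185 mod 28 = 17.
Step 3: So 5^185 = 5^17 (mod 29).
Step 4: 5^17 mod 29 = 9.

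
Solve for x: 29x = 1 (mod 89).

Step 1: We need x such that 29 * x = 1 (mod 89).
Step 2: Using the extended Euclidean algorithm or trial:
  29 * 43 = 1247 = 14 * 89 + 1.
Step 3: Since 1247 mod 89 = 1, the inverse is x = 43.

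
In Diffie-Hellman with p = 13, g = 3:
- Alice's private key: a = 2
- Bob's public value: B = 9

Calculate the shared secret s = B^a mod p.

Step 1: s = B^a mod p = 9^2 mod 13.
  9^1 mod 13 = 9
  9^2 mod 13 = (9 * 9) mod 13 = 3
Result: shared secret = 3.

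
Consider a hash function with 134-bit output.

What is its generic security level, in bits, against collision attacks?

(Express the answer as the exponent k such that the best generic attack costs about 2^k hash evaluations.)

Step 1: The hash has a 134-bit output.
Step 2: Collision resistance means it should be infeasible to find any x != y with h(x) = h(y).
By the birthday bound, a generic collision search succeeds after about sqrt(2^134) = 2^(134/2) = 2^67 evaluations.
Step 3: Security level = 67 bits.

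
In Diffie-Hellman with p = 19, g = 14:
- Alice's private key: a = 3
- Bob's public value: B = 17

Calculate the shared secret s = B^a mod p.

Step 1: s = B^a mod p = 17^3 mod 19.
  17^1 mod 19 = 17
  17^2 mod 19 = (17 * 17) mod 19 = 4
  17^3 mod 19 = (4 * 17) mod 19 = 11
Result: shared secret = 11.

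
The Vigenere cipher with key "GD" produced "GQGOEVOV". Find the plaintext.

Step 1: Extend key: GDGDGDGD
Step 2: Decrypt each letter (c - k) mod 26:
  G(6) - G(6) = (6-6) mod 26 = 0 = A
  Q(16) - D(3) = (16-3) mod 26 = 13 = N
  G(6) - G(6) = (6-6) mod 26 = 0 = A
  O(14) - D(3) = (14-3) mod 26 = 11 = L
  E(4) - G(6) = (4-6) mod 26 = 24 = Y
  V(21) - D(3) = (21-3) mod 26 = 18 = S
  O(14) - G(6) = (14-6) mod 26 = 8 = I
  V(21) - D(3) = (21-3) mod 26 = 18 = S
Plaintext: ANALYSIS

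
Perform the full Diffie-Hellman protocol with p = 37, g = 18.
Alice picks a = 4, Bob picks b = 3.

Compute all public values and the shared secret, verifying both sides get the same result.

Step 1: A = g^a mod p = 18^4 mod 37 = 7.
Step 2: B = g^b mod p = 18^3 mod 37 = 23.
Step 3: Alice computes s = B^a mod p = 23^4 mod 37 = 10.
Step 4: Bob computes s = A^b mod p = 7^3 mod 37 = 10.
Both sides agree: shared secret = 10.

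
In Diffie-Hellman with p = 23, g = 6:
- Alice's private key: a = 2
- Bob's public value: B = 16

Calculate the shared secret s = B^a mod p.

Step 1: s = B^a mod p = 16^2 mod 23.
  16^1 mod 23 = 16
  16^2 mod 23 = (16 * 16) mod 23 = 3
Result: shared secret = 3.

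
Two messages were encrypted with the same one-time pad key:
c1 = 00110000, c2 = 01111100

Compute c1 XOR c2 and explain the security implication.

Step 1: c1 XOR c2 = (m1 XOR k) XOR (m2 XOR k).
Step 2: By XOR associativity/commutativity: = m1 XOR m2 XOR k XOR k = m1 XOR m2.
Step 3: 00110000 XOR 01111100 = 01001100 = 76.
Step 4: The key cancels out! An attacker learns m1 XOR m2 = 76, revealing the relationship between plaintexts.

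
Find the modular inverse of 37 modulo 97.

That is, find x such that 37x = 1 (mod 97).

Step 1: We need x such that 37 * x = 1 (mod 97).
Step 2: Using the extended Euclidean algorithm or trial:
  37 * 21 = 777 = 8 * 97 + 1.
Step 3: Since 777 mod 97 = 1, the inverse is x = 21.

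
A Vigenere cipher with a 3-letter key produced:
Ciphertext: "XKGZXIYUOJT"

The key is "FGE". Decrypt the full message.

Step 1: Key 'FGE' has length 3. Extended key: FGEFGEFGEFG
Step 2: Decrypt each position:
  X(23) - F(5) = 18 = S
  K(10) - G(6) = 4 = E
  G(6) - E(4) = 2 = C
  Z(25) - F(5) = 20 = U
  X(23) - G(6) = 17 = R
  I(8) - E(4) = 4 = E
  Y(24) - F(5) = 19 = T
  U(20) - G(6) = 14 = O
  O(14) - E(4) = 10 = K
  J(9) - F(5) = 4 = E
  T(19) - G(6) = 13 = N
Plaintext: SECURETOKEN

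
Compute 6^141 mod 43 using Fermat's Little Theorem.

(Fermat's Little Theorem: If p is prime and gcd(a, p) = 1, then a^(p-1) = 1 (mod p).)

Step 1: Since 43 is prime, by Fermat's Little Theorem: 6^42 = 1 (mod 43).
Step 2: Reduce exponent: 141 mod 42 = 15.
Step 3: So 6^141 = 6^15 (mod 43).
Step 4: 6^15 mod 43 = 1.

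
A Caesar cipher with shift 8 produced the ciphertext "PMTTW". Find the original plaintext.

Step 1: Reverse the shift by subtracting 8 from each letter position.
  P (position 15) -> position (15-8) mod 26 = 7 -> H
  M (position 12) -> position (12-8) mod 26 = 4 -> E
  T (position 19) -> position (19-8) mod 26 = 11 -> L
  T (position 19) -> position (19-8) mod 26 = 11 -> L
  W (position 22) -> position (22-8) mod 26 = 14 -> O
Decrypted message: HELLO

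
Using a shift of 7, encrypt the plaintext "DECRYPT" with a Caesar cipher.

Step 1: For each letter, shift forward by 7 positions (mod 26).
  D (position 3) -> position (3+7) mod 26 = 10 -> K
  E (position 4) -> position (4+7) mod 26 = 11 -> L
  C (position 2) -> position (2+7) mod 26 = 9 -> J
  R (position 17) -> position (17+7) mod 26 = 24 -> Y
  Y (position 24) -> position (24+7) mod 26 = 5 -> F
  P (position 15) -> position (15+7) mod 26 = 22 -> W
  T (position 19) -> position (19+7) mod 26 = 0 -> A
Result: KLJYFWA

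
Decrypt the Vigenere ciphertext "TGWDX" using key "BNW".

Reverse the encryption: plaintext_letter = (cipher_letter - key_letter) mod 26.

Step 1: Extend key: BNWBN
Step 2: Decrypt each letter (c - k) mod 26:
  T(19) - B(1) = (19-1) mod 26 = 18 = S
  G(6) - N(13) = (6-13) mod 26 = 19 = T
  W(22) - W(22) = (22-22) mod 26 = 0 = A
  D(3) - B(1) = (3-1) mod 26 = 2 = C
  X(23) - N(13) = (23-13) mod 26 = 10 = K
Plaintext: STACK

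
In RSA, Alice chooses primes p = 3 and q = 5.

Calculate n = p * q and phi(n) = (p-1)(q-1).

Step 1: n = p * q = 3 * 5 = 15.
Step 2: phi(n) = (p-1)(q-1) = 2 * 4 = 8.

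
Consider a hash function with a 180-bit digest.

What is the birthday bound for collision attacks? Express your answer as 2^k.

Step 1: The birthday paradox gives collision probability ~50% after sqrt(2^n) = 2^(n/2) hashes.
Step 2: For 180-bit output: 2^(180/2) = 2^90.
Step 3: Approximately 2^90 hash computations needed.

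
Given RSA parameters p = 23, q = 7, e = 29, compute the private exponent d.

Step 1: n = 23 * 7 = 161.
Step 2: phi(n) = 22 * 6 = 132.
Step 3: Find d such that 29 * d = 1 (mod 132).
Step 4: d = 29^(-1) mod 132 = 41.
Verification: 29 * 41 = 1189 = 9 * 132 + 1.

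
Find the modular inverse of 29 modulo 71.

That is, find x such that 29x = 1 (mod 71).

Step 1: We need x such that 29 * x = 1 (mod 71).
Step 2: Using the extended Euclidean algorithm or trial:
  29 * 49 = 1421 = 20 * 71 + 1.
Step 3: Since 1421 mod 71 = 1, the inverse is x = 49.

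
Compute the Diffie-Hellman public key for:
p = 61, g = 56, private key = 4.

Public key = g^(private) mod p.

Step 1: A = g^a mod p = 56^4 mod 61.
  56^1 mod 61 = 56
  56^2 mod 61 = (56 * 56) mod 61 = 25
  56^3 mod 61 = (25 * 56) mod 61 = 58
  56^4 mod 61 = (58 * 56) mod 61 = 15
Result: A = 15.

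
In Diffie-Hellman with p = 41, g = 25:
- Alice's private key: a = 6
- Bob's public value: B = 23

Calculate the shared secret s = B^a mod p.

Step 1: s = B^a mod p = 23^6 mod 41.
  23^1 mod 41 = 23
  23^2 mod 41 = (23 * 23) mod 41 = 37
  23^3 mod 41 = (37 * 23) mod 41 = 31
  23^4 mod 41 = (31 * 23) mod 41 = 16
  23^5 mod 41 = (16 * 23) mod 41 = 40
  23^6 mod 41 = (40 * 23) mod 41 = 18
Result: shared secret = 18.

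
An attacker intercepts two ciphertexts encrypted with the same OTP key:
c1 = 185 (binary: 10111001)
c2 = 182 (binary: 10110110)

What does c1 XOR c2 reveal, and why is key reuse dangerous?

Step 1: c1 XOR c2 = (m1 XOR k) XOR (m2 XOR k).
Step 2: By XOR associativity/commutativity: = m1 XOR m2 XOR k XOR k = m1 XOR m2.
Step 3: 10111001 XOR 10110110 = 00001111 = 15.
Step 4: The key cancels out! An attacker learns m1 XOR m2 = 15, revealing the relationship between plaintexts.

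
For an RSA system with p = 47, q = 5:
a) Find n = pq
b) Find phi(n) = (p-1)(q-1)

Step 1: n = p * q = 47 * 5 = 235.
Step 2: phi(n) = (p-1)(q-1) = 46 * 4 = 184.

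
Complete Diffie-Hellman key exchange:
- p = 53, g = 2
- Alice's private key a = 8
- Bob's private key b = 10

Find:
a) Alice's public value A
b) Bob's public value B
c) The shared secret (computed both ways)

Step 1: A = g^a mod p = 2^8 mod 53 = 44.
Step 2: B = g^b mod p = 2^10 mod 53 = 17.
Step 3: Alice computes s = B^a mod p = 17^8 mod 53 = 49.
Step 4: Bob computes s = A^b mod p = 44^10 mod 53 = 49.
Both sides agree: shared secret = 49.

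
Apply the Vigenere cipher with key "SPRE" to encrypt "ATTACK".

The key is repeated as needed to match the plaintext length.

Step 1: Repeat key to match plaintext length:
  Plaintext: ATTACK
  Key:       SPRESP
Step 2: Encrypt each letter:
  A(0) + S(18) = (0+18) mod 26 = 18 = S
  T(19) + P(15) = (19+15) mod 26 = 8 = I
  T(19) + R(17) = (19+17) mod 26 = 10 = K
  A(0) + E(4) = (0+4) mod 26 = 4 = E
  C(2) + S(18) = (2+18) mod 26 = 20 = U
  K(10) + P(15) = (10+15) mod 26 = 25 = Z
Ciphertext: SIKEUZ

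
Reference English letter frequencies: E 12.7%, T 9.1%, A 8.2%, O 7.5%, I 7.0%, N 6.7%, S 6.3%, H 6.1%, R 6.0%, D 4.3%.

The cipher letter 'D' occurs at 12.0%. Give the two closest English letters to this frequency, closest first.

Step 1: Observed frequency of 'D' is 12.0%.
Step 2: Compute distances to each reference frequency and sort:
  E (12.7%): difference = 0.7% <-- BEST
  T (9.1%): difference = 2.9% <-- RUNNER-UP
  A (8.2%): difference = 3.8%
  O (7.5%): difference = 4.5%
  I (7.0%): difference = 5.0%
Step 3: Most likely is 'E' (12.7%, diff 0.7%); second most likely is 'T' (9.1%, diff 2.9%).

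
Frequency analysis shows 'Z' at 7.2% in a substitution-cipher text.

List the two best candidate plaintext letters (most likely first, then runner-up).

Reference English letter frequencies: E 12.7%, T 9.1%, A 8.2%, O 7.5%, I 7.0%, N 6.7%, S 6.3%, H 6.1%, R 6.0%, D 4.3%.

Step 1: Observed frequency of 'Z' is 7.2%.
Step 2: Compute distances to each reference frequency and sort:
  I (7.0%): difference = 0.2% <-- BEST
  O (7.5%): difference = 0.3% <-- RUNNER-UP
  N (6.7%): difference = 0.5%
  S (6.3%): difference = 0.9%
  A (8.2%): difference = 1.0%
Step 3: Most likely is 'I' (7.0%, diff 0.2%); second most likely is 'O' (7.5%, diff 0.3%).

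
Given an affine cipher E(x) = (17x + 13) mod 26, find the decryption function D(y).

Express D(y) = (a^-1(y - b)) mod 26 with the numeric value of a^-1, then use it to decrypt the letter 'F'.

Step 1: Find a^-1, the modular inverse of 17 mod 26.
Step 2: We need 17 * a^-1 = 1 (mod 26).
Step 3: 17 * 23 = 391 = 15 * 26 + 1, so a^-1 = 23.
Step 4: D(y) = 23(y - 13) mod 26.
Step 5: Apply to 'F' (y = 5): D(5) = 23 * (5 - 13) mod 26 = 23 * -8 mod 26 = 24 -> 'Y'.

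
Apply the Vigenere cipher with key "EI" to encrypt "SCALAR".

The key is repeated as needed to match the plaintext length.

Step 1: Repeat key to match plaintext length:
  Plaintext: SCALAR
  Key:       EIEIEI
Step 2: Encrypt each letter:
  S(18) + E(4) = (18+4) mod 26 = 22 = W
  C(2) + I(8) = (2+8) mod 26 = 10 = K
  A(0) + E(4) = (0+4) mod 26 = 4 = E
  L(11) + I(8) = (11+8) mod 26 = 19 = T
  A(0) + E(4) = (0+4) mod 26 = 4 = E
  R(17) + I(8) = (17+8) mod 26 = 25 = Z
Ciphertext: WKETEZ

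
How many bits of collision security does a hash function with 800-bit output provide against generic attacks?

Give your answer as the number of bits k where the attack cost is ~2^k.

Step 1: The hash has a 800-bit output.
Step 2: Collision resistance means it should be infeasible to find any x != y with h(x) = h(y).
By the birthday bound, a generic collision search succeeds after about sqrt(2^800) = 2^(800/2) = 2^400 evaluations.
Step 3: Security level = 400 bits.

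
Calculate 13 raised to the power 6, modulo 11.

Step 1: Compute 13^6 mod 11 step by step, reducing modulo 11 at each step.
  13^1 mod 11 = 2
  13^2 mod 11 = (2 * 13) mod 11 = 4
  13^3 mod 11 = (4 * 13) mod 11 = 8
  13^4 mod 11 = (8 * 13) mod 11 = 5
  13^5 mod 11 = (5 * 13) mod 11 = 10
  13^6 mod 11 = (10 * 13) mod 11 = 9
Step 2: Result = 9.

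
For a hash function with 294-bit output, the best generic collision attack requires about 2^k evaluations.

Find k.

Step 1: The hash has a 294-bit output.
Step 2: Collision resistance means it should be infeasible to find any x != y with h(x) = h(y).
By the birthday bound, a generic collision search succeeds after about sqrt(2^294) = 2^(294/2) = 2^147 evaluations.
Step 3: Security level = 147 bits.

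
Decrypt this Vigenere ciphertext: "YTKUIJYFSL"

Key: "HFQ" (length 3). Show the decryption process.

Step 1: Key 'HFQ' has length 3. Extended key: HFQHFQHFQH
Step 2: Decrypt each position:
  Y(24) - H(7) = 17 = R
  T(19) - F(5) = 14 = O
  K(10) - Q(16) = 20 = U
  U(20) - H(7) = 13 = N
  I(8) - F(5) = 3 = D
  J(9) - Q(16) = 19 = T
  Y(24) - H(7) = 17 = R
  F(5) - F(5) = 0 = A
  S(18) - Q(16) = 2 = C
  L(11) - H(7) = 4 = E
Plaintext: ROUNDTRACE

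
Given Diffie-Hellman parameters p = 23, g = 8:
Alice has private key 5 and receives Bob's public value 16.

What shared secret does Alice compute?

Step 1: s = B^a mod p = 16^5 mod 23.
  16^1 mod 23 = 16
  16^2 mod 23 = (16 * 16) mod 23 = 3
  16^3 mod 23 = (3 * 16) mod 23 = 2
  16^4 mod 23 = (2 * 16) mod 23 = 9
  16^5 mod 23 = (9 * 16) mod 23 = 6
Result: shared secret = 6.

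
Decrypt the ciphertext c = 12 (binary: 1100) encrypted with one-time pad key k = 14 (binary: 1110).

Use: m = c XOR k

Step 1: XOR ciphertext with key:
  Ciphertext: 1100
  Key:        1110
  XOR:        0010
Step 2: Plaintext = 0010 = 2 in decimal.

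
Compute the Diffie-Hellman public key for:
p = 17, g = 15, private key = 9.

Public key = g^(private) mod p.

Step 1: A = g^a mod p = 15^9 mod 17.
  15^1 mod 17 = 15
  15^2 mod 17 = (15 * 15) mod 17 = 4
  15^3 mod 17 = (4 * 15) mod 17 = 9
  15^4 mod 17 = (9 * 15) mod 17 = 16
  15^5 mod 17 = (16 * 15) mod 17 = 2
  15^6 mod 17 = (2 * 15) mod 17 = 13
  15^7 mod 17 = (13 * 15) mod 17 = 8
  15^8 mod 17 = (8 * 15) mod 17 = 1
  15^9 mod 17 = (1 * 15) mod 17 = 15
Result: A = 15.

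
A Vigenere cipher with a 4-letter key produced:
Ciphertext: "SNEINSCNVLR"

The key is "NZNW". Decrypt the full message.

Step 1: Key 'NZNW' has length 4. Extended key: NZNWNZNWNZN
Step 2: Decrypt each position:
  S(18) - N(13) = 5 = F
  N(13) - Z(25) = 14 = O
  E(4) - N(13) = 17 = R
  I(8) - W(22) = 12 = M
  N(13) - N(13) = 0 = A
  S(18) - Z(25) = 19 = T
  C(2) - N(13) = 15 = P
  N(13) - W(22) = 17 = R
  V(21) - N(13) = 8 = I
  L(11) - Z(25) = 12 = M
  R(17) - N(13) = 4 = E
Plaintext: FORMATPRIME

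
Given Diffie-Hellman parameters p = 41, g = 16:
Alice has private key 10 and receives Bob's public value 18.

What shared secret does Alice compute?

Step 1: s = B^a mod p = 18^10 mod 41.
  18^1 mod 41 = 18
  18^2 mod 41 = (18 * 18) mod 41 = 37
  18^3 mod 41 = (37 * 18) mod 41 = 10
  18^4 mod 41 = (10 * 18) mod 41 = 16
  18^5 mod 41 = (16 * 18) mod 41 = 1
  18^6 mod 41 = (1 * 18) mod 41 = 18
  18^7 mod 41 = (18 * 18) mod 41 = 37
  18^8 mod 41 = (37 * 18) mod 41 = 10
  18^9 mod 41 = (10 * 18) mod 41 = 16
  18^10 mod 41 = (16 * 18) mod 41 = 1
Result: shared secret = 1.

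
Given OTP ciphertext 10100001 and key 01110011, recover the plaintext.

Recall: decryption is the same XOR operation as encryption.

Step 1: XOR ciphertext with key:
  Ciphertext: 10100001
  Key:        01110011
  XOR:        11010010
Step 2: Plaintext = 11010010 = 210 in decimal.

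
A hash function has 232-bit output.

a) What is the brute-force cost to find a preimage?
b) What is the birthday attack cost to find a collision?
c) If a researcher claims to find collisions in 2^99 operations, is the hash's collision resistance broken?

Step 1: Preimage resistance requires brute-force of 2^232 operations.
Step 2: Collision resistance (birthday bound) = 2^(232/2) = 2^116.
Step 3: The claimed attack costs 2^99 operations.
Step 4: Since 2^99 < 2^116, the claimed attack beats the generic birthday bound, so collision resistance is broken.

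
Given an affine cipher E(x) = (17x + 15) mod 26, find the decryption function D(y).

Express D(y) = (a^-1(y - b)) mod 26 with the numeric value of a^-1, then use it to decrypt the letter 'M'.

Step 1: Find a^-1, the modular inverse of 17 mod 26.
Step 2: We need 17 * a^-1 = 1 (mod 26).
Step 3: 17 * 23 = 391 = 15 * 26 + 1, so a^-1 = 23.
Step 4: D(y) = 23(y - 15) mod 26.
Step 5: Apply to 'M' (y = 12): D(12) = 23 * (12 - 15) mod 26 = 23 * -3 mod 26 = 9 -> 'J'.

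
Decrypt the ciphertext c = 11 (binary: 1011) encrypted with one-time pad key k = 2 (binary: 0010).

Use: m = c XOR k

Step 1: XOR ciphertext with key:
  Ciphertext: 1011
  Key:        0010
  XOR:        1001
Step 2: Plaintext = 1001 = 9 in decimal.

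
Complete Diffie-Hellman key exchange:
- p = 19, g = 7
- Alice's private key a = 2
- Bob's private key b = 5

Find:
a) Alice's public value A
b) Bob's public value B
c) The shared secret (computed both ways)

Step 1: A = g^a mod p = 7^2 mod 19 = 11.
Step 2: B = g^b mod p = 7^5 mod 19 = 11.
Step 3: Alice computes s = B^a mod p = 11^2 mod 19 = 7.
Step 4: Bob computes s = A^b mod p = 11^5 mod 19 = 7.
Both sides agree: shared secret = 7.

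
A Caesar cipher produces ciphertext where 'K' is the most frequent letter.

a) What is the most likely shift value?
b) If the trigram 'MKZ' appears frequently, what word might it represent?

Step 1: In English, 'E' is the most frequent letter (12.7%).
Step 2: The most frequent ciphertext letter is 'K' (position 10).
Step 3: Shift = (10 - 4) mod 26 = 6.
Step 4: Decrypt 'MKZ' by shifting back 6:
  M -> G
  K -> E
  Z -> T
Step 5: 'MKZ' decrypts to 'GET'.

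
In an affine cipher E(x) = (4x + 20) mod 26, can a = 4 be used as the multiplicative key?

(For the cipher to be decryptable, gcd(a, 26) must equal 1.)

Step 1: Compute gcd(4, 26).
Step 2: gcd(4, 26) = 2.
Since gcd = 2 != 1, 4 shares a common factor with 26, so it cannot be used.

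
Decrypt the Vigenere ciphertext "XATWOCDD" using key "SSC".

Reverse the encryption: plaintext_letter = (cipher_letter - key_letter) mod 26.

Step 1: Extend key: SSCSSCSS
Step 2: Decrypt each letter (c - k) mod 26:
  X(23) - S(18) = (23-18) mod 26 = 5 = F
  A(0) - S(18) = (0-18) mod 26 = 8 = I
  T(19) - C(2) = (19-2) mod 26 = 17 = R
  W(22) - S(18) = (22-18) mod 26 = 4 = E
  O(14) - S(18) = (14-18) mod 26 = 22 = W
  C(2) - C(2) = (2-2) mod 26 = 0 = A
  D(3) - S(18) = (3-18) mod 26 = 11 = L
  D(3) - S(18) = (3-18) mod 26 = 11 = L
Plaintext: FIREWALL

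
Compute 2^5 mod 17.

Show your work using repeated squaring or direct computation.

Step 1: Compute 2^5 mod 17 step by step, reducing modulo 17 at each step.
  2^1 mod 17 = 2
  2^2 mod 17 = (2 * 2) mod 17 = 4
  2^3 mod 17 = (4 * 2) mod 17 = 8
  2^4 mod 17 = (8 * 2) mod 17 = 16
  2^5 mod 17 = (16 * 2) mod 17 = 15
Step 2: Result = 15.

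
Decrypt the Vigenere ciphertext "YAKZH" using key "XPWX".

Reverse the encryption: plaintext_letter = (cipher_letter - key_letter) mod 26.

Step 1: Extend key: XPWXX
Step 2: Decrypt each letter (c - k) mod 26:
  Y(24) - X(23) = (24-23) mod 26 = 1 = B
  A(0) - P(15) = (0-15) mod 26 = 11 = L
  K(10) - W(22) = (10-22) mod 26 = 14 = O
  Z(25) - X(23) = (25-23) mod 26 = 2 = C
  H(7) - X(23) = (7-23) mod 26 = 10 = K
Plaintext: BLOCK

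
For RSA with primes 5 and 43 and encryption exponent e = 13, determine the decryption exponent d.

Step 1: n = 5 * 43 = 215.
Step 2: phi(n) = 4 * 42 = 168.
Step 3: Find d such that 13 * d = 1 (mod 168).
Step 4: d = 13^(-1) mod 168 = 13.
Verification: 13 * 13 = 169 = 1 * 168 + 1.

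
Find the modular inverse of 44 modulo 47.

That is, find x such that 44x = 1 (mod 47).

Step 1: We need x such that 44 * x = 1 (mod 47).
Step 2: Using the extended Euclidean algorithm or trial:
  44 * 31 = 1364 = 29 * 47 + 1.
Step 3: Since 1364 mod 47 = 1, the inverse is x = 31.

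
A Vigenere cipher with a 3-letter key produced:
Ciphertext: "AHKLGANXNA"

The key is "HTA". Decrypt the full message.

Step 1: Key 'HTA' has length 3. Extended key: HTAHTAHTAH
Step 2: Decrypt each position:
  A(0) - H(7) = 19 = T
  H(7) - T(19) = 14 = O
  K(10) - A(0) = 10 = K
  L(11) - H(7) = 4 = E
  G(6) - T(19) = 13 = N
  A(0) - A(0) = 0 = A
  N(13) - H(7) = 6 = G
  X(23) - T(19) = 4 = E
  N(13) - A(0) = 13 = N
  A(0) - H(7) = 19 = T
Plaintext: TOKENAGENT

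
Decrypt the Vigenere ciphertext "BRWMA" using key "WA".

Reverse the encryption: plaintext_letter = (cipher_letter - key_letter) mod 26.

Step 1: Extend key: WAWAW
Step 2: Decrypt each letter (c - k) mod 26:
  B(1) - W(22) = (1-22) mod 26 = 5 = F
  R(17) - A(0) = (17-0) mod 26 = 17 = R
  W(22) - W(22) = (22-22) mod 26 = 0 = A
  M(12) - A(0) = (12-0) mod 26 = 12 = M
  A(0) - W(22) = (0-22) mod 26 = 4 = E
Plaintext: FRAME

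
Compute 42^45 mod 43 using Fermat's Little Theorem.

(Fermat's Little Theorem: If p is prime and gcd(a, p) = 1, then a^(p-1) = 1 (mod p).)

Step 1: Since 43 is prime, by Fermat's Little Theorem: 42^42 = 1 (mod 43).
Step 2: Reduce exponent: 45 mod 42 = 3.
Step 3: So 42^45 = 42^3 (mod 43).
Step 4: 42^3 mod 43 = 42.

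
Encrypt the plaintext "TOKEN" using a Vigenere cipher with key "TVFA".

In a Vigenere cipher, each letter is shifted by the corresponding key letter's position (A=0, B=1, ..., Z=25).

Step 1: Repeat key to match plaintext length:
  Plaintext: TOKEN
  Key:       TVFAT
Step 2: Encrypt each letter:
  T(19) + T(19) = (19+19) mod 26 = 12 = M
  O(14) + V(21) = (14+21) mod 26 = 9 = J
  K(10) + F(5) = (10+5) mod 26 = 15 = P
  E(4) + A(0) = (4+0) mod 26 = 4 = E
  N(13) + T(19) = (13+19) mod 26 = 6 = G
Ciphertext: MJPEG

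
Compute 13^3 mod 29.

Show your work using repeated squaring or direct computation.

Step 1: Compute 13^3 mod 29 step by step, reducing modulo 29 at each step.
  13^1 mod 29 = 13
  13^2 mod 29 = (13 * 13) mod 29 = 24
  13^3 mod 29 = (24 * 13) mod 29 = 22
Step 2: Result = 22.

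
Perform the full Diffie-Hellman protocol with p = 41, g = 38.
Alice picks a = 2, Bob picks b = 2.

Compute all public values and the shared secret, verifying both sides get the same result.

Step 1: A = g^a mod p = 38^2 mod 41 = 9.
Step 2: B = g^b mod p = 38^2 mod 41 = 9.
Step 3: Alice computes s = B^a mod p = 9^2 mod 41 = 40.
Step 4: Bob computes s = A^b mod p = 9^2 mod 41 = 40.
Both sides agree: shared secret = 40.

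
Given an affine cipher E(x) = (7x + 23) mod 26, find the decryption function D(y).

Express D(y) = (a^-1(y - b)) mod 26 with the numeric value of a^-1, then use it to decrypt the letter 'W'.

Step 1: Find a^-1, the modular inverse of 7 mod 26.
Step 2: We need 7 * a^-1 = 1 (mod 26).
Step 3: 7 * 15 = 105 = 4 * 26 + 1, so a^-1 = 15.
Step 4: D(y) = 15(y - 23) mod 26.
Step 5: Apply to 'W' (y = 22): D(22) = 15 * (22 - 23) mod 26 = 15 * -1 mod 26 = 11 -> 'L'.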